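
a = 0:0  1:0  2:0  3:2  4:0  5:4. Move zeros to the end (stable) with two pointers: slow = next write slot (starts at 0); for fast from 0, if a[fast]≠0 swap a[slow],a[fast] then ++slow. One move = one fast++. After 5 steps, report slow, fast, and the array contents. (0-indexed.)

slow=0 fast=0: a[fast]=0, fast++
slow=0 fast=1: a[fast]=0, fast++
slow=0 fast=2: a[fast]=0, fast++
slow=0 fast=3: a[fast]=2≠0 swap→a[0]=2, slow++,fast++
slow=1 fast=4: a[fast]=0, fast++

slow=1, fast=5, a=[2, 0, 0, 0, 0, 4]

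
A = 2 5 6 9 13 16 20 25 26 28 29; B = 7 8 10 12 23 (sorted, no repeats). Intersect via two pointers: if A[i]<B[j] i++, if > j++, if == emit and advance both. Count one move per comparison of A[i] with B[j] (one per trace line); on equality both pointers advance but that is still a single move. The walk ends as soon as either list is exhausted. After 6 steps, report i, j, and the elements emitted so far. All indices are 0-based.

[i=0,j=0] 2<7 → i++
[i=1,j=0] 5<7 → i++
[i=2,j=0] 6<7 → i++
[i=3,j=0] 9>7 → j++
[i=3,j=1] 9>8 → j++
[i=3,j=2] 9<10 → i++

i=4, j=2, emitted=[]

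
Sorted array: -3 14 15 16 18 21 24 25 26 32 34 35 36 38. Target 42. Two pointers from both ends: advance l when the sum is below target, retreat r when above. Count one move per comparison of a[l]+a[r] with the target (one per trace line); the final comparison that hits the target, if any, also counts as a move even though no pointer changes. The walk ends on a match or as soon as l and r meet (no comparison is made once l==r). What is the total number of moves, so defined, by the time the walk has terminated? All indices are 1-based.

9 moves

l=1 r=14: -3+38=35 <42, l++
l=2 r=14: 14+38=52 >42, r--
l=2 r=13: 14+36=50 >42, r--
l=2 r=12: 14+35=49 >42, r--
l=2 r=11: 14+34=48 >42, r--
l=2 r=10: 14+32=46 >42, r--
l=2 r=9: 14+26=40 <42, l++
l=3 r=9: 15+26=41 <42, l++
l=4 r=9: 16+26=42, found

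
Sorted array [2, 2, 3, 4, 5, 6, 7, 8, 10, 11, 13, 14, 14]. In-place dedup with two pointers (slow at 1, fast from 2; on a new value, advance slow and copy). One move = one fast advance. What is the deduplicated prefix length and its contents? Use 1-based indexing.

slow=1 fast=2: a[fast]=2=a[slow] dup, fast++
slow=1 fast=3: a[fast]=3≠a[slow]=2 write a[2]=3, slow++,fast++
slow=2 fast=4: a[fast]=4≠a[slow]=3 write a[3]=4, slow++,fast++
slow=3 fast=5: a[fast]=5≠a[slow]=4 write a[4]=5, slow++,fast++
slow=4 fast=6: a[fast]=6≠a[slow]=5 write a[5]=6, slow++,fast++
slow=5 fast=7: a[fast]=7≠a[slow]=6 write a[6]=7, slow++,fast++
slow=6 fast=8: a[fast]=8≠a[slow]=7 write a[7]=8, slow++,fast++
slow=7 fast=9: a[fast]=10≠a[slow]=8 write a[8]=10, slow++,fast++
slow=8 fast=10: a[fast]=11≠a[slow]=10 write a[9]=11, slow++,fast++
slow=9 fast=11: a[fast]=13≠a[slow]=11 write a[10]=13, slow++,fast++
slow=10 fast=12: a[fast]=14≠a[slow]=13 write a[11]=14, slow++,fast++
slow=11 fast=13: a[fast]=14=a[slow] dup, fast++

length 11; prefix = [2, 3, 4, 5, 6, 7, 8, 10, 11, 13, 14]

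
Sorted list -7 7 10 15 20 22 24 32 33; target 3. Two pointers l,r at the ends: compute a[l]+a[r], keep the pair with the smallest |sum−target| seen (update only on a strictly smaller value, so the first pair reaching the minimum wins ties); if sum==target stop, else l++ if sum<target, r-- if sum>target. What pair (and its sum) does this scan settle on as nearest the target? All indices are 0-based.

l=0 r=8: -7+33=26 d=23 *, r--
l=0 r=7: -7+32=25 d=22 *, r--
l=0 r=6: -7+24=17 d=14 *, r--
l=0 r=5: -7+22=15 d=12 *, r--
l=0 r=4: -7+20=13 d=10 *, r--
l=0 r=3: -7+15=8 d=5 *, r--
l=0 r=2: -7+10=3 d=0 *, stop

pair (-7, 10) with sum 3 (|Δ|=0)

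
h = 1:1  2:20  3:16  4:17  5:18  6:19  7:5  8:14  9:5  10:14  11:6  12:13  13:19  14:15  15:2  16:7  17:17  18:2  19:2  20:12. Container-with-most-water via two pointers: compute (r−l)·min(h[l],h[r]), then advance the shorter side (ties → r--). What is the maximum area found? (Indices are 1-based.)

max area = 255

[1,20] min(1,12)*19=19 best=19 * → l++
[2,20] min(20,12)*18=216 best=216 * → r--
[2,19] min(20,2)*17=34 best=216 → r--
[2,18] min(20,2)*16=32 best=216 → r--
[2,17] min(20,17)*15=255 best=255 * → r--
[2,16] min(20,7)*14=98 best=255 → r--
[2,15] min(20,2)*13=26 best=255 → r--
[2,14] min(20,15)*12=180 best=255 → r--
[2,13] min(20,19)*11=209 best=255 → r--
[2,12] min(20,13)*10=130 best=255 → r--
[2,11] min(20,6)*9=54 best=255 → r--
[2,10] min(20,14)*8=112 best=255 → r--
[2,9] min(20,5)*7=35 best=255 → r--
[2,8] min(20,14)*6=84 best=255 → r--
[2,7] min(20,5)*5=25 best=255 → r--
[2,6] min(20,19)*4=76 best=255 → r--
[2,5] min(20,18)*3=54 best=255 → r--
[2,4] min(20,17)*2=34 best=255 → r--
[2,3] min(20,16)*1=16 best=255 → r--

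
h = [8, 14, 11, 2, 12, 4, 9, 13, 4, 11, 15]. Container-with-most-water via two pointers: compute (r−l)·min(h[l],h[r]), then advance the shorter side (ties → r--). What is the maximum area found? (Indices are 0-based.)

max area = 126

[0,10] min(8,15)*10=80 best=80 * → l++
[1,10] min(14,15)*9=126 best=126 * → l++
[2,10] min(11,15)*8=88 best=126 → l++
[3,10] min(2,15)*7=14 best=126 → l++
[4,10] min(12,15)*6=72 best=126 → l++
[5,10] min(4,15)*5=20 best=126 → l++
[6,10] min(9,15)*4=36 best=126 → l++
[7,10] min(13,15)*3=39 best=126 → l++
[8,10] min(4,15)*2=8 best=126 → l++
[9,10] min(11,15)*1=11 best=126 → l++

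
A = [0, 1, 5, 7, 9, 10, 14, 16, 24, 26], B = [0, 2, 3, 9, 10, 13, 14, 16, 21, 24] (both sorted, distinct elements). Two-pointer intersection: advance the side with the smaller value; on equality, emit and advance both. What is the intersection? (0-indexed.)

[i=0,j=0] 0==0 emit → i++,j++
[i=1,j=1] 1<2 → i++
[i=2,j=1] 5>2 → j++
[i=2,j=2] 5>3 → j++
[i=2,j=3] 5<9 → i++
[i=3,j=3] 7<9 → i++
[i=4,j=3] 9==9 emit → i++,j++
[i=5,j=4] 10==10 emit → i++,j++
[i=6,j=5] 14>13 → j++
[i=6,j=6] 14==14 emit → i++,j++
[i=7,j=7] 16==16 emit → i++,j++
[i=8,j=8] 24>21 → j++
[i=8,j=9] 24==24 emit → i++,j++

intersection = [0, 9, 10, 14, 16, 24]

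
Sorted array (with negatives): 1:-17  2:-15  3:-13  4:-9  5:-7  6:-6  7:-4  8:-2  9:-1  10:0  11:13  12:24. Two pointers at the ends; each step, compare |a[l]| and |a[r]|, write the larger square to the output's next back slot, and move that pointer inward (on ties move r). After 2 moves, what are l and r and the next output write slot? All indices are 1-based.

[1,12] |-17|<=|24| out[12]=576 → r--
[1,11] |-17|>|13| out[11]=289 → l++

l=2, r=11, next write slot=10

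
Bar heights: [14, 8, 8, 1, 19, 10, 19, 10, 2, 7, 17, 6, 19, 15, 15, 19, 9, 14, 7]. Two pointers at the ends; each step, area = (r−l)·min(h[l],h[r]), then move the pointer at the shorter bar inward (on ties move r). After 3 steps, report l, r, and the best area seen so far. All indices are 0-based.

l=0, r=15, best area=238

[0,18] min(14,7)*18=126 best=126 * → r--
[0,17] min(14,14)*17=238 best=238 * → r--
[0,16] min(14,9)*16=144 best=238 → r--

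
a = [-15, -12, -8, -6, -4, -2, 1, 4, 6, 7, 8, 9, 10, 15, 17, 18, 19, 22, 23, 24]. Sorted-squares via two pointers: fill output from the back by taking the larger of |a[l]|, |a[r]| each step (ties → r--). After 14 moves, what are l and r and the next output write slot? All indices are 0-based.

l=0 r=19: |-15|<=|24| out[19]=576, r--
l=0 r=18: |-15|<=|23| out[18]=529, r--
l=0 r=17: |-15|<=|22| out[17]=484, r--
l=0 r=16: |-15|<=|19| out[16]=361, r--
l=0 r=15: |-15|<=|18| out[15]=324, r--
l=0 r=14: |-15|<=|17| out[14]=289, r--
l=0 r=13: |-15|<=|15| out[13]=225, r--
l=0 r=12: |-15|>|10| out[12]=225, l++
l=1 r=12: |-12|>|10| out[11]=144, l++
l=2 r=12: |-8|<=|10| out[10]=100, r--
l=2 r=11: |-8|<=|9| out[9]=81, r--
l=2 r=10: |-8|<=|8| out[8]=64, r--
l=2 r=9: |-8|>|7| out[7]=64, l++
l=3 r=9: |-6|<=|7| out[6]=49, r--

l=3, r=8, next write slot=5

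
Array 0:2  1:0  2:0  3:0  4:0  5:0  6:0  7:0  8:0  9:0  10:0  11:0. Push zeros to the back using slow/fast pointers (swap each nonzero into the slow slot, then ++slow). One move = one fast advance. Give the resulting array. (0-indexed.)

(s=0,f=0) a[fast]=2≠0 swap→a[0]=2 → slow++,fast++
(s=1,f=1) a[fast]=0 → fast++
(s=1,f=2) a[fast]=0 → fast++
(s=1,f=3) a[fast]=0 → fast++
(s=1,f=4) a[fast]=0 → fast++
(s=1,f=5) a[fast]=0 → fast++
(s=1,f=6) a[fast]=0 → fast++
(s=1,f=7) a[fast]=0 → fast++
(s=1,f=8) a[fast]=0 → fast++
(s=1,f=9) a[fast]=0 → fast++
(s=1,f=10) a[fast]=0 → fast++
(s=1,f=11) a[fast]=0 → fast++

[2, 0, 0, 0, 0, 0, 0, 0, 0, 0, 0, 0]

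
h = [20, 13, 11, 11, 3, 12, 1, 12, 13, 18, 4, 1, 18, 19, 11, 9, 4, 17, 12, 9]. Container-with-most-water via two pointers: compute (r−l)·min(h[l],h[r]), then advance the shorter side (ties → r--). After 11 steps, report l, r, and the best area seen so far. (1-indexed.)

l=1 r=20: min(20,9)*19=171 best=171 *, r--
l=1 r=19: min(20,12)*18=216 best=216 *, r--
l=1 r=18: min(20,17)*17=289 best=289 *, r--
l=1 r=17: min(20,4)*16=64 best=289, r--
l=1 r=16: min(20,9)*15=135 best=289, r--
l=1 r=15: min(20,11)*14=154 best=289, r--
l=1 r=14: min(20,19)*13=247 best=289, r--
l=1 r=13: min(20,18)*12=216 best=289, r--
l=1 r=12: min(20,1)*11=11 best=289, r--
l=1 r=11: min(20,4)*10=40 best=289, r--
l=1 r=10: min(20,18)*9=162 best=289, r--

l=1, r=9, best area=289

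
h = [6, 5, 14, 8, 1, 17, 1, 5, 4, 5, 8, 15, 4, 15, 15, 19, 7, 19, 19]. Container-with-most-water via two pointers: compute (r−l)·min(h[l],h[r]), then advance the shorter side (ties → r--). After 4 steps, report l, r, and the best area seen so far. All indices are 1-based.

l=1 r=19: min(6,19)*18=108 best=108 *, l++
l=2 r=19: min(5,19)*17=85 best=108, l++
l=3 r=19: min(14,19)*16=224 best=224 *, l++
l=4 r=19: min(8,19)*15=120 best=224, l++

l=5, r=19, best area=224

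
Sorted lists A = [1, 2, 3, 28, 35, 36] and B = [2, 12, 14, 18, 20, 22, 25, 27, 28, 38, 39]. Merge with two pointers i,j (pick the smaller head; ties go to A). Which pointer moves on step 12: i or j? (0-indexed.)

i=0 j=0: A[i]=1<=B[j]=2 take 1, i++
i=1 j=0: A[i]=2<=B[j]=2 take 2, i++
i=2 j=0: A[i]=3>B[j]=2 take 2, j++
i=2 j=1: A[i]=3<=B[j]=12 take 3, i++
i=3 j=1: A[i]=28>B[j]=12 take 12, j++
i=3 j=2: A[i]=28>B[j]=14 take 14, j++
i=3 j=3: A[i]=28>B[j]=18 take 18, j++
i=3 j=4: A[i]=28>B[j]=20 take 20, j++
i=3 j=5: A[i]=28>B[j]=22 take 22, j++
i=3 j=6: A[i]=28>B[j]=25 take 25, j++
i=3 j=7: A[i]=28>B[j]=27 take 27, j++
i=3 j=8: A[i]=28<=B[j]=28 take 28, i++

i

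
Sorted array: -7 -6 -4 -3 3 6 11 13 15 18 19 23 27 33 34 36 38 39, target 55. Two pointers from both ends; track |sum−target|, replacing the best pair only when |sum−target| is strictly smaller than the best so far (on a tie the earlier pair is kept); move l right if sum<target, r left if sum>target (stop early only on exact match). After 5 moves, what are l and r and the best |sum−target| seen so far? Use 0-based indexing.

l=0 r=17: -7+39=32 d=23 *, l++
l=1 r=17: -6+39=33 d=22 *, l++
l=2 r=17: -4+39=35 d=20 *, l++
l=3 r=17: -3+39=36 d=19 *, l++
l=4 r=17: 3+39=42 d=13 *, l++

l=5, r=17, best |Δ|=13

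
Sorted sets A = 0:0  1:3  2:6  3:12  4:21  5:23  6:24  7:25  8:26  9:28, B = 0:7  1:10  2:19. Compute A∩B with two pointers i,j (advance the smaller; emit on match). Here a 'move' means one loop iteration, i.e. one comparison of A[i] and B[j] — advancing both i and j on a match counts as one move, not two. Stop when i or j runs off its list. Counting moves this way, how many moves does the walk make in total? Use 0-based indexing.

7 moves

i=0 j=0: 0<7, i++
i=1 j=0: 3<7, i++
i=2 j=0: 6<7, i++
i=3 j=0: 12>7, j++
i=3 j=1: 12>10, j++
i=3 j=2: 12<19, i++
i=4 j=2: 21>19, j++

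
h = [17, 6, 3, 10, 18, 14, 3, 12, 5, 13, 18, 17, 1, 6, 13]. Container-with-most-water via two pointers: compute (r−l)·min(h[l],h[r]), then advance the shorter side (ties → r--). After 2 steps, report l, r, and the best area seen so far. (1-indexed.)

l=1, r=13, best area=182

l=1 r=15: min(17,13)*14=182 best=182 *, r--
l=1 r=14: min(17,6)*13=78 best=182, r--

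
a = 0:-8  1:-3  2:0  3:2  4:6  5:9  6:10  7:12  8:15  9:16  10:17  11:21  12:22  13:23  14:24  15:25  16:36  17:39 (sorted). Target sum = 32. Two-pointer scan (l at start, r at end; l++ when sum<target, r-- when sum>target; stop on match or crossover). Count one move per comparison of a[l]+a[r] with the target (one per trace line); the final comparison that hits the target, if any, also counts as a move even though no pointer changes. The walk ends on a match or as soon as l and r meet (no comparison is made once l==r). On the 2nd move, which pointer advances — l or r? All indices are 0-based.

r

[0,17] -8+39=31 <32 → l++
[1,17] -3+39=36 >32 → r--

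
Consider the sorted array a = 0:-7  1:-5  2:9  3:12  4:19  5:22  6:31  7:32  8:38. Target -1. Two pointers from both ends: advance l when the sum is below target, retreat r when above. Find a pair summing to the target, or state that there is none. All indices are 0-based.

[0,8] -7+38=31 >-1 → r--
[0,7] -7+32=25 >-1 → r--
[0,6] -7+31=24 >-1 → r--
[0,5] -7+22=15 >-1 → r--
[0,4] -7+19=12 >-1 → r--
[0,3] -7+12=5 >-1 → r--
[0,2] -7+9=2 >-1 → r--
[0,1] -7+-5=-12 <-1 → l++

no pair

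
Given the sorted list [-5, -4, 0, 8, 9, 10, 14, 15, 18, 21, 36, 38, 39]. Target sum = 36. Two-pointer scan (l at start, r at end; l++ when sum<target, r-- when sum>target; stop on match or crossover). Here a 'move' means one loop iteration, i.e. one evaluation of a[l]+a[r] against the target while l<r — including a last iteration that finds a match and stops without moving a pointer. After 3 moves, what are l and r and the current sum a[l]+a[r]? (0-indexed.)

l=2, r=11, sum=38

[0,12] -5+39=34 <36 → l++
[1,12] -4+39=35 <36 → l++
[2,12] 0+39=39 >36 → r--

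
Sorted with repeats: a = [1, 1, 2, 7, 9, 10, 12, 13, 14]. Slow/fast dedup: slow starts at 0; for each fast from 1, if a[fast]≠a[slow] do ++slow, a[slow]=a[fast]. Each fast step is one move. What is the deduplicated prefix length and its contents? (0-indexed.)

length 8; prefix = [1, 2, 7, 9, 10, 12, 13, 14]

slow=0 fast=1: a[fast]=1=a[slow] dup, fast++
slow=0 fast=2: a[fast]=2≠a[slow]=1 write a[1]=2, slow++,fast++
slow=1 fast=3: a[fast]=7≠a[slow]=2 write a[2]=7, slow++,fast++
slow=2 fast=4: a[fast]=9≠a[slow]=7 write a[3]=9, slow++,fast++
slow=3 fast=5: a[fast]=10≠a[slow]=9 write a[4]=10, slow++,fast++
slow=4 fast=6: a[fast]=12≠a[slow]=10 write a[5]=12, slow++,fast++
slow=5 fast=7: a[fast]=13≠a[slow]=12 write a[6]=13, slow++,fast++
slow=6 fast=8: a[fast]=14≠a[slow]=13 write a[7]=14, slow++,fast++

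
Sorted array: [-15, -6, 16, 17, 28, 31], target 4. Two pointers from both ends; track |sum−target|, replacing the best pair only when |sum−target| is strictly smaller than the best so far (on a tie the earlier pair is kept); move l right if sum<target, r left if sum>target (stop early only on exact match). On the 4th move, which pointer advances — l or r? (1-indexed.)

r

l=1 r=6: -15+31=16 d=12 *, r--
l=1 r=5: -15+28=13 d=9 *, r--
l=1 r=4: -15+17=2 d=2 *, l++
l=2 r=4: -6+17=11 d=7, r--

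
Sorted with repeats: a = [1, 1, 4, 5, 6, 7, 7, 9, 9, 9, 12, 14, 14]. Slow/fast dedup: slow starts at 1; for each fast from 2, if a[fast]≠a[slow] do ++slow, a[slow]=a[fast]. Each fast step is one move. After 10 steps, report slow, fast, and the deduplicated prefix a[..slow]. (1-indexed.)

slow=1 fast=2: a[fast]=1=a[slow] dup, fast++
slow=1 fast=3: a[fast]=4≠a[slow]=1 write a[2]=4, slow++,fast++
slow=2 fast=4: a[fast]=5≠a[slow]=4 write a[3]=5, slow++,fast++
slow=3 fast=5: a[fast]=6≠a[slow]=5 write a[4]=6, slow++,fast++
slow=4 fast=6: a[fast]=7≠a[slow]=6 write a[5]=7, slow++,fast++
slow=5 fast=7: a[fast]=7=a[slow] dup, fast++
slow=5 fast=8: a[fast]=9≠a[slow]=7 write a[6]=9, slow++,fast++
slow=6 fast=9: a[fast]=9=a[slow] dup, fast++
slow=6 fast=10: a[fast]=9=a[slow] dup, fast++
slow=6 fast=11: a[fast]=12≠a[slow]=9 write a[7]=12, slow++,fast++

slow=7, fast=12, prefix=[1, 4, 5, 6, 7, 9, 12]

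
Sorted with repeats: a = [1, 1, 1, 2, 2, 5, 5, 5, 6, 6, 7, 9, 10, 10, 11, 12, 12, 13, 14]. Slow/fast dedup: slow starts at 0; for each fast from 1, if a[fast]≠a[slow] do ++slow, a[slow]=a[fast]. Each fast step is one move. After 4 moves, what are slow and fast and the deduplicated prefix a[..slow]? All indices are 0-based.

(s=0,f=1) a[fast]=1=a[slow] dup → fast++
(s=0,f=2) a[fast]=1=a[slow] dup → fast++
(s=0,f=3) a[fast]=2≠a[slow]=1 write a[1]=2 → slow++,fast++
(s=1,f=4) a[fast]=2=a[slow] dup → fast++

slow=1, fast=5, prefix=[1, 2]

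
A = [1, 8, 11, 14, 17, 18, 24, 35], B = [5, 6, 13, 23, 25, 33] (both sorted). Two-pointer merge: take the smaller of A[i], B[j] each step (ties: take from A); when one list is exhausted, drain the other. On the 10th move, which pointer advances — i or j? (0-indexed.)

i=0 j=0: A[i]=1<=B[j]=5 take 1, i++
i=1 j=0: A[i]=8>B[j]=5 take 5, j++
i=1 j=1: A[i]=8>B[j]=6 take 6, j++
i=1 j=2: A[i]=8<=B[j]=13 take 8, i++
i=2 j=2: A[i]=11<=B[j]=13 take 11, i++
i=3 j=2: A[i]=14>B[j]=13 take 13, j++
i=3 j=3: A[i]=14<=B[j]=23 take 14, i++
i=4 j=3: A[i]=17<=B[j]=23 take 17, i++
i=5 j=3: A[i]=18<=B[j]=23 take 18, i++
i=6 j=3: A[i]=24>B[j]=23 take 23, j++

j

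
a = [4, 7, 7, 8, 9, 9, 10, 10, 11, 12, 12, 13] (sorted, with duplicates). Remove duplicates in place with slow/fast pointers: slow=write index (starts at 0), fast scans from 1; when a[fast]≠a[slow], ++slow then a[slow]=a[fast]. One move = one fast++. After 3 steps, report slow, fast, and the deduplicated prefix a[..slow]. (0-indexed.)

(s=0,f=1) a[fast]=7≠a[slow]=4 write a[1]=7 → slow++,fast++
(s=1,f=2) a[fast]=7=a[slow] dup → fast++
(s=1,f=3) a[fast]=8≠a[slow]=7 write a[2]=8 → slow++,fast++

slow=2, fast=4, prefix=[4, 7, 8]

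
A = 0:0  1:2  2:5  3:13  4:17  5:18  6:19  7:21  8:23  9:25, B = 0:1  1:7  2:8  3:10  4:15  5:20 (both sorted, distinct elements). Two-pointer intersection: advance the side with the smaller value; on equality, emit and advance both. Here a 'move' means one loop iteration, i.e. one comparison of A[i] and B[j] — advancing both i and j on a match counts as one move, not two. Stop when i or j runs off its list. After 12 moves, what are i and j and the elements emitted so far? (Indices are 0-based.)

i=0 j=0: 0<1, i++
i=1 j=0: 2>1, j++
i=1 j=1: 2<7, i++
i=2 j=1: 5<7, i++
i=3 j=1: 13>7, j++
i=3 j=2: 13>8, j++
i=3 j=3: 13>10, j++
i=3 j=4: 13<15, i++
i=4 j=4: 17>15, j++
i=4 j=5: 17<20, i++
i=5 j=5: 18<20, i++
i=6 j=5: 19<20, i++

i=7, j=5, emitted=[]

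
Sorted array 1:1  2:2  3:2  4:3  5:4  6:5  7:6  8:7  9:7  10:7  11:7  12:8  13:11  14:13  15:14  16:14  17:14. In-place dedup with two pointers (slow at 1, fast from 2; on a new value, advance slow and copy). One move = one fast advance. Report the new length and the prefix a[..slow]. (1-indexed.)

(s=1,f=2) a[fast]=2≠a[slow]=1 write a[2]=2 → slow++,fast++
(s=2,f=3) a[fast]=2=a[slow] dup → fast++
(s=2,f=4) a[fast]=3≠a[slow]=2 write a[3]=3 → slow++,fast++
(s=3,f=5) a[fast]=4≠a[slow]=3 write a[4]=4 → slow++,fast++
(s=4,f=6) a[fast]=5≠a[slow]=4 write a[5]=5 → slow++,fast++
(s=5,f=7) a[fast]=6≠a[slow]=5 write a[6]=6 → slow++,fast++
(s=6,f=8) a[fast]=7≠a[slow]=6 write a[7]=7 → slow++,fast++
(s=7,f=9) a[fast]=7=a[slow] dup → fast++
(s=7,f=10) a[fast]=7=a[slow] dup → fast++
(s=7,f=11) a[fast]=7=a[slow] dup → fast++
(s=7,f=12) a[fast]=8≠a[slow]=7 write a[8]=8 → slow++,fast++
(s=8,f=13) a[fast]=11≠a[slow]=8 write a[9]=11 → slow++,fast++
(s=9,f=14) a[fast]=13≠a[slow]=11 write a[10]=13 → slow++,fast++
(s=10,f=15) a[fast]=14≠a[slow]=13 write a[11]=14 → slow++,fast++
(s=11,f=16) a[fast]=14=a[slow] dup → fast++
(s=11,f=17) a[fast]=14=a[slow] dup → fast++

length 11; prefix = [1, 2, 3, 4, 5, 6, 7, 8, 11, 13, 14]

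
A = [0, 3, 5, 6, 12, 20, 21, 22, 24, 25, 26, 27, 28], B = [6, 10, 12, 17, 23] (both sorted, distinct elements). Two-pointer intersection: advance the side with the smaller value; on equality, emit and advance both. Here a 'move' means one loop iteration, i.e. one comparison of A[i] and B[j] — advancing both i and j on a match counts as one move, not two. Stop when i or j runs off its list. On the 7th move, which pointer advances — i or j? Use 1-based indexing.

j

i=1 j=1: 0<6, i++
i=2 j=1: 3<6, i++
i=3 j=1: 5<6, i++
i=4 j=1: 6==6 emit, i++,j++
i=5 j=2: 12>10, j++
i=5 j=3: 12==12 emit, i++,j++
i=6 j=4: 20>17, j++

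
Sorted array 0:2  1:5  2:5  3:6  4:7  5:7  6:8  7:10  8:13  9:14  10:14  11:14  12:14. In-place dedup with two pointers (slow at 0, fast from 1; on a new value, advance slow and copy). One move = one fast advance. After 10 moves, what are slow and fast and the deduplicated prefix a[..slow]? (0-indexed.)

slow=7, fast=11, prefix=[2, 5, 6, 7, 8, 10, 13, 14]

slow=0 fast=1: a[fast]=5≠a[slow]=2 write a[1]=5, slow++,fast++
slow=1 fast=2: a[fast]=5=a[slow] dup, fast++
slow=1 fast=3: a[fast]=6≠a[slow]=5 write a[2]=6, slow++,fast++
slow=2 fast=4: a[fast]=7≠a[slow]=6 write a[3]=7, slow++,fast++
slow=3 fast=5: a[fast]=7=a[slow] dup, fast++
slow=3 fast=6: a[fast]=8≠a[slow]=7 write a[4]=8, slow++,fast++
slow=4 fast=7: a[fast]=10≠a[slow]=8 write a[5]=10, slow++,fast++
slow=5 fast=8: a[fast]=13≠a[slow]=10 write a[6]=13, slow++,fast++
slow=6 fast=9: a[fast]=14≠a[slow]=13 write a[7]=14, slow++,fast++
slow=7 fast=10: a[fast]=14=a[slow] dup, fast++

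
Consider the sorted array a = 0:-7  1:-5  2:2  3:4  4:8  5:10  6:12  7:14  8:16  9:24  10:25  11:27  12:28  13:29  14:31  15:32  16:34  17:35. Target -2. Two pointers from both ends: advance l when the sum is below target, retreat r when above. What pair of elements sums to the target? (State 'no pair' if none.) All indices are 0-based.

l=0 r=17: -7+35=28 >-2, r--
l=0 r=16: -7+34=27 >-2, r--
l=0 r=15: -7+32=25 >-2, r--
l=0 r=14: -7+31=24 >-2, r--
l=0 r=13: -7+29=22 >-2, r--
l=0 r=12: -7+28=21 >-2, r--
l=0 r=11: -7+27=20 >-2, r--
l=0 r=10: -7+25=18 >-2, r--
l=0 r=9: -7+24=17 >-2, r--
l=0 r=8: -7+16=9 >-2, r--
l=0 r=7: -7+14=7 >-2, r--
l=0 r=6: -7+12=5 >-2, r--
l=0 r=5: -7+10=3 >-2, r--
l=0 r=4: -7+8=1 >-2, r--
l=0 r=3: -7+4=-3 <-2, l++
l=1 r=3: -5+4=-1 >-2, r--
l=1 r=2: -5+2=-3 <-2, l++

no pair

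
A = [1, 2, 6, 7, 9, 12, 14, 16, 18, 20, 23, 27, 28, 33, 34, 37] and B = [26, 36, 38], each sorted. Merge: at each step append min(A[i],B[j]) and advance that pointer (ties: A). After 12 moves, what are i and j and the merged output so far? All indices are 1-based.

i=12, j=2, merged so far=[1, 2, 6, 7, 9, 12, 14, 16, 18, 20, 23, 26]

i=1 j=1: A[i]=1<=B[j]=26 take 1, i++
i=2 j=1: A[i]=2<=B[j]=26 take 2, i++
i=3 j=1: A[i]=6<=B[j]=26 take 6, i++
i=4 j=1: A[i]=7<=B[j]=26 take 7, i++
i=5 j=1: A[i]=9<=B[j]=26 take 9, i++
i=6 j=1: A[i]=12<=B[j]=26 take 12, i++
i=7 j=1: A[i]=14<=B[j]=26 take 14, i++
i=8 j=1: A[i]=16<=B[j]=26 take 16, i++
i=9 j=1: A[i]=18<=B[j]=26 take 18, i++
i=10 j=1: A[i]=20<=B[j]=26 take 20, i++
i=11 j=1: A[i]=23<=B[j]=26 take 23, i++
i=12 j=1: A[i]=27>B[j]=26 take 26, j++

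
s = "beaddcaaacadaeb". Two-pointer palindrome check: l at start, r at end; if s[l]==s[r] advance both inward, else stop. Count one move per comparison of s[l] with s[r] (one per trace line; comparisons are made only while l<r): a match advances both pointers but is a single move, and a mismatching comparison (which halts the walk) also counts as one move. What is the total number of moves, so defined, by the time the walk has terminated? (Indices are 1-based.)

l=1 r=15: 'b'=='b', l++,r--
l=2 r=14: 'e'=='e', l++,r--
l=3 r=13: 'a'=='a', l++,r--
l=4 r=12: 'd'=='d', l++,r--
l=5 r=11: 'd'!='a', stop

5 moves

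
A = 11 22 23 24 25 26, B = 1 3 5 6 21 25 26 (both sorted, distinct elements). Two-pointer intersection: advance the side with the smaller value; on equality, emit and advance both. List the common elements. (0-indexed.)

[i=0,j=0] 11>1 → j++
[i=0,j=1] 11>3 → j++
[i=0,j=2] 11>5 → j++
[i=0,j=3] 11>6 → j++
[i=0,j=4] 11<21 → i++
[i=1,j=4] 22>21 → j++
[i=1,j=5] 22<25 → i++
[i=2,j=5] 23<25 → i++
[i=3,j=5] 24<25 → i++
[i=4,j=5] 25==25 emit → i++,j++
[i=5,j=6] 26==26 emit → i++,j++

intersection = [25, 26]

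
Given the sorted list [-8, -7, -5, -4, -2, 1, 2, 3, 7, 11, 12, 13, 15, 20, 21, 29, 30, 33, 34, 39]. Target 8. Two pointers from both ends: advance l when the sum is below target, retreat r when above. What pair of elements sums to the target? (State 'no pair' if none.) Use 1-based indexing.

[1,20] -8+39=31 >8 → r--
[1,19] -8+34=26 >8 → r--
[1,18] -8+33=25 >8 → r--
[1,17] -8+30=22 >8 → r--
[1,16] -8+29=21 >8 → r--
[1,15] -8+21=13 >8 → r--
[1,14] -8+20=12 >8 → r--
[1,13] -8+15=7 <8 → l++
[2,13] -7+15=8 → found

(-7, 15)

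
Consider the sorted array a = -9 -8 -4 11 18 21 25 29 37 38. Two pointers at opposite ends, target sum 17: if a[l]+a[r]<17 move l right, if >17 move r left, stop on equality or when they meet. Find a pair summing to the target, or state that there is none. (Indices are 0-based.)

l=0 r=9: -9+38=29 >17, r--
l=0 r=8: -9+37=28 >17, r--
l=0 r=7: -9+29=20 >17, r--
l=0 r=6: -9+25=16 <17, l++
l=1 r=6: -8+25=17, found

(-8, 25)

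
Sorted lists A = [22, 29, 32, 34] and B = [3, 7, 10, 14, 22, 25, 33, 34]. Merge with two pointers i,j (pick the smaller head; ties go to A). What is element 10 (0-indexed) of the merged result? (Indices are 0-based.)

merged[10] = 34

[i=0,j=0] A[i]=22>B[j]=3 take 3 → j++
[i=0,j=1] A[i]=22>B[j]=7 take 7 → j++
[i=0,j=2] A[i]=22>B[j]=10 take 10 → j++
[i=0,j=3] A[i]=22>B[j]=14 take 14 → j++
[i=0,j=4] A[i]=22<=B[j]=22 take 22 → i++
[i=1,j=4] A[i]=29>B[j]=22 take 22 → j++
[i=1,j=5] A[i]=29>B[j]=25 take 25 → j++
[i=1,j=6] A[i]=29<=B[j]=33 take 29 → i++
[i=2,j=6] A[i]=32<=B[j]=33 take 32 → i++
[i=3,j=6] A[i]=34>B[j]=33 take 33 → j++
[i=3,j=7] A[i]=34<=B[j]=34 take 34 → i++
[i=4,j=7] A done, take B[j]=34 → j++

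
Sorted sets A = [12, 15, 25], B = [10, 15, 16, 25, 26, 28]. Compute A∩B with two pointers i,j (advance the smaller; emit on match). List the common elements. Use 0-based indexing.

i=0 j=0: 12>10, j++
i=0 j=1: 12<15, i++
i=1 j=1: 15==15 emit, i++,j++
i=2 j=2: 25>16, j++
i=2 j=3: 25==25 emit, i++,j++

intersection = [15, 25]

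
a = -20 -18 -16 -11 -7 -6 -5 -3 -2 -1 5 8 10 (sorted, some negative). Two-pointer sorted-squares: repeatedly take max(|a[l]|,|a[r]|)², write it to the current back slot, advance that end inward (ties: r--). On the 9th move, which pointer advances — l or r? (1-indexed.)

r

[1,13] |-20|>|10| out[13]=400 → l++
[2,13] |-18|>|10| out[12]=324 → l++
[3,13] |-16|>|10| out[11]=256 → l++
[4,13] |-11|>|10| out[10]=121 → l++
[5,13] |-7|<=|10| out[9]=100 → r--
[5,12] |-7|<=|8| out[8]=64 → r--
[5,11] |-7|>|5| out[7]=49 → l++
[6,11] |-6|>|5| out[6]=36 → l++
[7,11] |-5|<=|5| out[5]=25 → r--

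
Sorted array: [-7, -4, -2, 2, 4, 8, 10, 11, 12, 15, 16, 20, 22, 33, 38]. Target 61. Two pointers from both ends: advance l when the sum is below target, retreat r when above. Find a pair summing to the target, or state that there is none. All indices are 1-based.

no pair

[1,15] -7+38=31 <61 → l++
[2,15] -4+38=34 <61 → l++
[3,15] -2+38=36 <61 → l++
[4,15] 2+38=40 <61 → l++
[5,15] 4+38=42 <61 → l++
[6,15] 8+38=46 <61 → l++
[7,15] 10+38=48 <61 → l++
[8,15] 11+38=49 <61 → l++
[9,15] 12+38=50 <61 → l++
[10,15] 15+38=53 <61 → l++
[11,15] 16+38=54 <61 → l++
[12,15] 20+38=58 <61 → l++
[13,15] 22+38=60 <61 → l++
[14,15] 33+38=71 >61 → r--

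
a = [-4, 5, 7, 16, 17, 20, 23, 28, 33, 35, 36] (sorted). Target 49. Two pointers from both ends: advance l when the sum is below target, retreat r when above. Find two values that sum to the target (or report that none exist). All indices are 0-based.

[0,10] -4+36=32 <49 → l++
[1,10] 5+36=41 <49 → l++
[2,10] 7+36=43 <49 → l++
[3,10] 16+36=52 >49 → r--
[3,9] 16+35=51 >49 → r--
[3,8] 16+33=49 → found

(16, 33)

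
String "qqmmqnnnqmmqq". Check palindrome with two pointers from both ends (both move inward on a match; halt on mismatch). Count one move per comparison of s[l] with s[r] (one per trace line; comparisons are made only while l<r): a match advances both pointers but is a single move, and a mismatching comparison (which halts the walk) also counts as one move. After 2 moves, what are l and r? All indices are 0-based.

l=0 r=12: 'q'=='q', l++,r--
l=1 r=11: 'q'=='q', l++,r--

l=2, r=10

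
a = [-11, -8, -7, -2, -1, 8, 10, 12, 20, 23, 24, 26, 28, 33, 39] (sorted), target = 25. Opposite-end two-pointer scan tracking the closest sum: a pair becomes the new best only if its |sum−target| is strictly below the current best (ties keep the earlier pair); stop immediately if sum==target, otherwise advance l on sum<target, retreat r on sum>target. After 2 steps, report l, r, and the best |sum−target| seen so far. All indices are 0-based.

[0,14] -11+39=28 d=3 * → r--
[0,13] -11+33=22 d=3 → l++

l=1, r=13, best |Δ|=3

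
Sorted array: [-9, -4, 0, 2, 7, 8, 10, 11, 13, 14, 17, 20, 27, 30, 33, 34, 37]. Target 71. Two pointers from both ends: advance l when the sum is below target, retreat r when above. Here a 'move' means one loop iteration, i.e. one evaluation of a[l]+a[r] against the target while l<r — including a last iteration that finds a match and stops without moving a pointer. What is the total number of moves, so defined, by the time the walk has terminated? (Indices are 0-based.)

16 moves

[0,16] -9+37=28 <71 → l++
[1,16] -4+37=33 <71 → l++
[2,16] 0+37=37 <71 → l++
[3,16] 2+37=39 <71 → l++
[4,16] 7+37=44 <71 → l++
[5,16] 8+37=45 <71 → l++
[6,16] 10+37=47 <71 → l++
[7,16] 11+37=48 <71 → l++
[8,16] 13+37=50 <71 → l++
[9,16] 14+37=51 <71 → l++
[10,16] 17+37=54 <71 → l++
[11,16] 20+37=57 <71 → l++
[12,16] 27+37=64 <71 → l++
[13,16] 30+37=67 <71 → l++
[14,16] 33+37=70 <71 → l++
[15,16] 34+37=71 → found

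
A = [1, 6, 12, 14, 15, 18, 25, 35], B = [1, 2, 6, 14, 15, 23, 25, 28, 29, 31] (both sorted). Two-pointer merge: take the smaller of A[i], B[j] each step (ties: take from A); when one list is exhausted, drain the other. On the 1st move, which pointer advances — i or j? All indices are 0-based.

i

[i=0,j=0] A[i]=1<=B[j]=1 take 1 → i++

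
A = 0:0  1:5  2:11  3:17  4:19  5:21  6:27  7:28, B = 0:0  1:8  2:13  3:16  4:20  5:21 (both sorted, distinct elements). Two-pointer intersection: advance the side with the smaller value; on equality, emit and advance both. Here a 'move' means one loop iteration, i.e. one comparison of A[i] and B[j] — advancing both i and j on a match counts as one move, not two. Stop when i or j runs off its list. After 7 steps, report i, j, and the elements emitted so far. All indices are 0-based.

i=0 j=0: 0==0 emit, i++,j++
i=1 j=1: 5<8, i++
i=2 j=1: 11>8, j++
i=2 j=2: 11<13, i++
i=3 j=2: 17>13, j++
i=3 j=3: 17>16, j++
i=3 j=4: 17<20, i++

i=4, j=4, emitted=[0]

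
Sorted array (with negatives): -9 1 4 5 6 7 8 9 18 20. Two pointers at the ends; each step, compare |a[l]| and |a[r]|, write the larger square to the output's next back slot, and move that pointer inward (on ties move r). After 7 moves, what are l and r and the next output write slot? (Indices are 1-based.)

l=2, r=4, next write slot=3

l=1 r=10: |-9|<=|20| out[10]=400, r--
l=1 r=9: |-9|<=|18| out[9]=324, r--
l=1 r=8: |-9|<=|9| out[8]=81, r--
l=1 r=7: |-9|>|8| out[7]=81, l++
l=2 r=7: |1|<=|8| out[6]=64, r--
l=2 r=6: |1|<=|7| out[5]=49, r--
l=2 r=5: |1|<=|6| out[4]=36, r--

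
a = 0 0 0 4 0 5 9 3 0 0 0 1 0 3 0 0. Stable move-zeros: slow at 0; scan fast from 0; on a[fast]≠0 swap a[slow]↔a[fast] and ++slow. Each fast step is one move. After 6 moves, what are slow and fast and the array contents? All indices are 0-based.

slow=2, fast=6, a=[4, 5, 0, 0, 0, 0, 9, 3, 0, 0, 0, 1, 0, 3, 0, 0]

(s=0,f=0) a[fast]=0 → fast++
(s=0,f=1) a[fast]=0 → fast++
(s=0,f=2) a[fast]=0 → fast++
(s=0,f=3) a[fast]=4≠0 swap→a[0]=4 → slow++,fast++
(s=1,f=4) a[fast]=0 → fast++
(s=1,f=5) a[fast]=5≠0 swap→a[1]=5 → slow++,fast++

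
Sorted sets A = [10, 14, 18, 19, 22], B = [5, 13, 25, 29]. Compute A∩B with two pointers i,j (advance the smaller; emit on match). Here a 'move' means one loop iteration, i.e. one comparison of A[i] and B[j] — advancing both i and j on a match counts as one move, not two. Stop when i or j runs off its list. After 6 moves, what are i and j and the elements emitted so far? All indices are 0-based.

i=0 j=0: 10>5, j++
i=0 j=1: 10<13, i++
i=1 j=1: 14>13, j++
i=1 j=2: 14<25, i++
i=2 j=2: 18<25, i++
i=3 j=2: 19<25, i++

i=4, j=2, emitted=[]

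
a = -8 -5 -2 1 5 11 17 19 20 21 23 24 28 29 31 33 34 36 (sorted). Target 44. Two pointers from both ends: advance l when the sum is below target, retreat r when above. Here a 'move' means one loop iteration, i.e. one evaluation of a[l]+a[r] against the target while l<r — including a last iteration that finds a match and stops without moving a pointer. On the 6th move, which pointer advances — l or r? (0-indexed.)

r

[0,17] -8+36=28 <44 → l++
[1,17] -5+36=31 <44 → l++
[2,17] -2+36=34 <44 → l++
[3,17] 1+36=37 <44 → l++
[4,17] 5+36=41 <44 → l++
[5,17] 11+36=47 >44 → r--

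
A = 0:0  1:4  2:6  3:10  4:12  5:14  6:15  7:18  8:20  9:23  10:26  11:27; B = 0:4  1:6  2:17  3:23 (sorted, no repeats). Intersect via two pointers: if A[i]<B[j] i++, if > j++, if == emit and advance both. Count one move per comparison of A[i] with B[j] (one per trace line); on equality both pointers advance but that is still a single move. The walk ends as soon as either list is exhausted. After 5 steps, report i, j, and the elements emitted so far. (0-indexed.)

[i=0,j=0] 0<4 → i++
[i=1,j=0] 4==4 emit → i++,j++
[i=2,j=1] 6==6 emit → i++,j++
[i=3,j=2] 10<17 → i++
[i=4,j=2] 12<17 → i++

i=5, j=2, emitted=[4, 6]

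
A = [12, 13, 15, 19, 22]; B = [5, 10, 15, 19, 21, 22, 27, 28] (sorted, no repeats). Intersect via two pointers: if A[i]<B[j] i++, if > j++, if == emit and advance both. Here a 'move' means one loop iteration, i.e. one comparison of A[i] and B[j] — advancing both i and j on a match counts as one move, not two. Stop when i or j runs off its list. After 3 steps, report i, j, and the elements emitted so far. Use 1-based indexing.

[i=1,j=1] 12>5 → j++
[i=1,j=2] 12>10 → j++
[i=1,j=3] 12<15 → i++

i=2, j=3, emitted=[]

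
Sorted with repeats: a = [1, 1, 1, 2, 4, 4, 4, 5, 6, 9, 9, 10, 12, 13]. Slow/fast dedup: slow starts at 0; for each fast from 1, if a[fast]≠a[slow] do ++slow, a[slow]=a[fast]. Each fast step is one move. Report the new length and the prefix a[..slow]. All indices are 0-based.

(s=0,f=1) a[fast]=1=a[slow] dup → fast++
(s=0,f=2) a[fast]=1=a[slow] dup → fast++
(s=0,f=3) a[fast]=2≠a[slow]=1 write a[1]=2 → slow++,fast++
(s=1,f=4) a[fast]=4≠a[slow]=2 write a[2]=4 → slow++,fast++
(s=2,f=5) a[fast]=4=a[slow] dup → fast++
(s=2,f=6) a[fast]=4=a[slow] dup → fast++
(s=2,f=7) a[fast]=5≠a[slow]=4 write a[3]=5 → slow++,fast++
(s=3,f=8) a[fast]=6≠a[slow]=5 write a[4]=6 → slow++,fast++
(s=4,f=9) a[fast]=9≠a[slow]=6 write a[5]=9 → slow++,fast++
(s=5,f=10) a[fast]=9=a[slow] dup → fast++
(s=5,f=11) a[fast]=10≠a[slow]=9 write a[6]=10 → slow++,fast++
(s=6,f=12) a[fast]=12≠a[slow]=10 write a[7]=12 → slow++,fast++
(s=7,f=13) a[fast]=13≠a[slow]=12 write a[8]=13 → slow++,fast++

length 9; prefix = [1, 2, 4, 5, 6, 9, 10, 12, 13]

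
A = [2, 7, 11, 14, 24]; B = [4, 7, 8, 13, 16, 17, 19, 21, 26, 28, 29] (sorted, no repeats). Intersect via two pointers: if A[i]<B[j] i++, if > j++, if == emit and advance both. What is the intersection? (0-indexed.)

intersection = [7]

[i=0,j=0] 2<4 → i++
[i=1,j=0] 7>4 → j++
[i=1,j=1] 7==7 emit → i++,j++
[i=2,j=2] 11>8 → j++
[i=2,j=3] 11<13 → i++
[i=3,j=3] 14>13 → j++
[i=3,j=4] 14<16 → i++
[i=4,j=4] 24>16 → j++
[i=4,j=5] 24>17 → j++
[i=4,j=6] 24>19 → j++
[i=4,j=7] 24>21 → j++
[i=4,j=8] 24<26 → i++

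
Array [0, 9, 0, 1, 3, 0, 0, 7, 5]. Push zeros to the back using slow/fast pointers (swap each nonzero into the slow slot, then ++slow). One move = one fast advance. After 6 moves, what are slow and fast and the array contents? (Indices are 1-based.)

slow=4, fast=7, a=[9, 1, 3, 0, 0, 0, 0, 7, 5]

slow=1 fast=1: a[fast]=0, fast++
slow=1 fast=2: a[fast]=9≠0 swap→a[1]=9, slow++,fast++
slow=2 fast=3: a[fast]=0, fast++
slow=2 fast=4: a[fast]=1≠0 swap→a[2]=1, slow++,fast++
slow=3 fast=5: a[fast]=3≠0 swap→a[3]=3, slow++,fast++
slow=4 fast=6: a[fast]=0, fast++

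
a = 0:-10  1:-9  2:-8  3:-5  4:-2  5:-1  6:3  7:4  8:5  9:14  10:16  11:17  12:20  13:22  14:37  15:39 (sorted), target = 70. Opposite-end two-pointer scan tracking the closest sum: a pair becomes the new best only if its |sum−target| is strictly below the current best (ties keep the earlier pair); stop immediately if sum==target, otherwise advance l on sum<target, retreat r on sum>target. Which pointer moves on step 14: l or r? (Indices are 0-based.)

l

[0,15] -10+39=29 d=41 * → l++
[1,15] -9+39=30 d=40 * → l++
[2,15] -8+39=31 d=39 * → l++
[3,15] -5+39=34 d=36 * → l++
[4,15] -2+39=37 d=33 * → l++
[5,15] -1+39=38 d=32 * → l++
[6,15] 3+39=42 d=28 * → l++
[7,15] 4+39=43 d=27 * → l++
[8,15] 5+39=44 d=26 * → l++
[9,15] 14+39=53 d=17 * → l++
[10,15] 16+39=55 d=15 * → l++
[11,15] 17+39=56 d=14 * → l++
[12,15] 20+39=59 d=11 * → l++
[13,15] 22+39=61 d=9 * → l++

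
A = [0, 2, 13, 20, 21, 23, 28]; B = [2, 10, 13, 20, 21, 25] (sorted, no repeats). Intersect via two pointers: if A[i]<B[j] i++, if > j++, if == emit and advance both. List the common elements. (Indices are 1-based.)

[i=1,j=1] 0<2 → i++
[i=2,j=1] 2==2 emit → i++,j++
[i=3,j=2] 13>10 → j++
[i=3,j=3] 13==13 emit → i++,j++
[i=4,j=4] 20==20 emit → i++,j++
[i=5,j=5] 21==21 emit → i++,j++
[i=6,j=6] 23<25 → i++
[i=7,j=6] 28>25 → j++

intersection = [2, 13, 20, 21]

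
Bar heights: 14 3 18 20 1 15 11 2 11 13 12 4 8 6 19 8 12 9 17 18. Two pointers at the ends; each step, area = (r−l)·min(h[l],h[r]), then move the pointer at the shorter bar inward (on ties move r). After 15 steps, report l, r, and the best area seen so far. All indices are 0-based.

l=3, r=7, best area=306

l=0 r=19: min(14,18)*19=266 best=266 *, l++
l=1 r=19: min(3,18)*18=54 best=266, l++
l=2 r=19: min(18,18)*17=306 best=306 *, r--
l=2 r=18: min(18,17)*16=272 best=306, r--
l=2 r=17: min(18,9)*15=135 best=306, r--
l=2 r=16: min(18,12)*14=168 best=306, r--
l=2 r=15: min(18,8)*13=104 best=306, r--
l=2 r=14: min(18,19)*12=216 best=306, l++
l=3 r=14: min(20,19)*11=209 best=306, r--
l=3 r=13: min(20,6)*10=60 best=306, r--
l=3 r=12: min(20,8)*9=72 best=306, r--
l=3 r=11: min(20,4)*8=32 best=306, r--
l=3 r=10: min(20,12)*7=84 best=306, r--
l=3 r=9: min(20,13)*6=78 best=306, r--
l=3 r=8: min(20,11)*5=55 best=306, r--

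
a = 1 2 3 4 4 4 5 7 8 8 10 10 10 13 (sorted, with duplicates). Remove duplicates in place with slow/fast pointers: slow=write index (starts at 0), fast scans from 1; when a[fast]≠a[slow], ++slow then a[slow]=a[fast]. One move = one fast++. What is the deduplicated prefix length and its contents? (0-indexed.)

length 9; prefix = [1, 2, 3, 4, 5, 7, 8, 10, 13]

(s=0,f=1) a[fast]=2≠a[slow]=1 write a[1]=2 → slow++,fast++
(s=1,f=2) a[fast]=3≠a[slow]=2 write a[2]=3 → slow++,fast++
(s=2,f=3) a[fast]=4≠a[slow]=3 write a[3]=4 → slow++,fast++
(s=3,f=4) a[fast]=4=a[slow] dup → fast++
(s=3,f=5) a[fast]=4=a[slow] dup → fast++
(s=3,f=6) a[fast]=5≠a[slow]=4 write a[4]=5 → slow++,fast++
(s=4,f=7) a[fast]=7≠a[slow]=5 write a[5]=7 → slow++,fast++
(s=5,f=8) a[fast]=8≠a[slow]=7 write a[6]=8 → slow++,fast++
(s=6,f=9) a[fast]=8=a[slow] dup → fast++
(s=6,f=10) a[fast]=10≠a[slow]=8 write a[7]=10 → slow++,fast++
(s=7,f=11) a[fast]=10=a[slow] dup → fast++
(s=7,f=12) a[fast]=10=a[slow] dup → fast++
(s=7,f=13) a[fast]=13≠a[slow]=10 write a[8]=13 → slow++,fast++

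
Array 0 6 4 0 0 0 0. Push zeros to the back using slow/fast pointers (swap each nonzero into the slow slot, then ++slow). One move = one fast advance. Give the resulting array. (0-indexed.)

[6, 4, 0, 0, 0, 0, 0]

(s=0,f=0) a[fast]=0 → fast++
(s=0,f=1) a[fast]=6≠0 swap→a[0]=6 → slow++,fast++
(s=1,f=2) a[fast]=4≠0 swap→a[1]=4 → slow++,fast++
(s=2,f=3) a[fast]=0 → fast++
(s=2,f=4) a[fast]=0 → fast++
(s=2,f=5) a[fast]=0 → fast++
(s=2,f=6) a[fast]=0 → fast++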